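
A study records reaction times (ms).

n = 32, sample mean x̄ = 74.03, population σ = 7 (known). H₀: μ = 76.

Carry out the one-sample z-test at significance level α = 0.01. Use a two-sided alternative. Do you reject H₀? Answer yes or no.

reject H₀: no

SE = σ/√n = 7/√32 = 1.2374
z = (x̄−μ₀)/SE = (74.03−76)/1.2374 = -1.5920
p-value (two-sided) = 0.11138
At α=0.01: p ≥ α → fail to reject H₀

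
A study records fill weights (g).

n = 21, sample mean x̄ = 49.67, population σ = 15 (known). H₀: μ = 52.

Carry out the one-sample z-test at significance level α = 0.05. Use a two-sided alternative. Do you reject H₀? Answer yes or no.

reject H₀: no

SE = σ/√n = 15/√21 = 3.2733
z = (x̄−μ₀)/SE = (49.67−52)/3.2733 = -0.7118
p-value (two-sided) = 0.47657
At α=0.05: p ≥ α → fail to reject H₀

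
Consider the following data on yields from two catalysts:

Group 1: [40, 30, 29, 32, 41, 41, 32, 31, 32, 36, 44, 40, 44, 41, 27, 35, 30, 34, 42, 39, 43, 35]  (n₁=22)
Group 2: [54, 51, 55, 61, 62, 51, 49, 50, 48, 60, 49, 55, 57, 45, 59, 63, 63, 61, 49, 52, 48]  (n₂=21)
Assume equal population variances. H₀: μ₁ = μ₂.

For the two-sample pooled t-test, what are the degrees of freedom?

df = n₁ + n₂ − 2 = 22 + 21 − 2 = 41

degrees of freedom = 41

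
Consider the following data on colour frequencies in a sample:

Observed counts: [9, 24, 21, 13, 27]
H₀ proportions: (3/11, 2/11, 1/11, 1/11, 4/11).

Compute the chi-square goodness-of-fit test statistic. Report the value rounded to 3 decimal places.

n = 94; E_i = n·p_i = [25.64, 17.09, 8.55, 8.55, 34.18]
χ² = (9−25.64)²/25.64 + (24−17.09)²/17.09 + (21−8.55)²/8.55 + (13−8.55)²/8.55 + (27−34.18)²/34.18 = 35.5718
df = 4

test statistic = 35.572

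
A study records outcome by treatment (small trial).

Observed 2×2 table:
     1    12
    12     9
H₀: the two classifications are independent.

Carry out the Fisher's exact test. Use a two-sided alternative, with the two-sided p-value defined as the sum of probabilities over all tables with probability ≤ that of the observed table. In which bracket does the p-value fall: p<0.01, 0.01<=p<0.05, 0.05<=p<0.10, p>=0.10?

p-value bracket: p<0.01

Margins: r₁=13, r₂=21, c₁=13, c₂=21, n=34
p_obs = C(13,1)·C(21,12)/C(34,13); sum pmf over tables with pmf ≤ p_obs
p-value (two-sided) = 0.00476
→ bracket: p<0.01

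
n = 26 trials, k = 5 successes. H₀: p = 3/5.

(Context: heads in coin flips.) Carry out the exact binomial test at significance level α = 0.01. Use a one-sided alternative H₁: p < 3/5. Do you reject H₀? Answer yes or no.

reject H₀: yes

Exact binomial: n=26, k=5, p₀=3/5=0.6000
P(X≤5) from Σ C(n,i)·p₀^i·(1−p₀)^(n−i)
p-value (one-sided, H₁ less) = 0.00003
At α=0.01: p < α → reject H₀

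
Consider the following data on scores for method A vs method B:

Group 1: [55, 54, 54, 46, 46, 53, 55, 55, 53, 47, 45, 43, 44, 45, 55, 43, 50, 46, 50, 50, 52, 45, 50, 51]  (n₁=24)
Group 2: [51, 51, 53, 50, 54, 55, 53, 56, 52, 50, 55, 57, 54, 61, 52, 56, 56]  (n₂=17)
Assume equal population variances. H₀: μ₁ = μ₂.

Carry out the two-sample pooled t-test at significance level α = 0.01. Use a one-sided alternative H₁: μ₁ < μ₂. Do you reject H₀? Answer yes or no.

x̄₁=49.458, s₁=4.242, n₁=24
x̄₂=53.882, s₂=2.870, n₂=17
s_p² = [23·4.242² + 16·2.870²]/39 = 13.9929
SE = √(s_p²·(1/24+1/17)) = 1.1858
t = (49.458−53.882)/1.1858 = -3.7308
df = 39
p-value (one-sided, H₁ less) = 0.00030
At α=0.01: p < α → reject H₀

reject H₀: yes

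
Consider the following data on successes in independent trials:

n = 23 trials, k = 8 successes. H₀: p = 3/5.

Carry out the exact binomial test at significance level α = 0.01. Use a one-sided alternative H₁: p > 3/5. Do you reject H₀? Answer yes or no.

reject H₀: no

Exact binomial: n=23, k=8, p₀=3/5=0.6000
P(X≥8) from Σ C(n,i)·p₀^i·(1−p₀)^(n−i)
p-value (one-sided, H₁ greater) = 0.99603
At α=0.01: p ≥ α → fail to reject H₀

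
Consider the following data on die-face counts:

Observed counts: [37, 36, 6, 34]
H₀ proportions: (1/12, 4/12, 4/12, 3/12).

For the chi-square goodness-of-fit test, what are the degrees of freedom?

df = k − 1 = 4 − 1 = 3

degrees of freedom = 3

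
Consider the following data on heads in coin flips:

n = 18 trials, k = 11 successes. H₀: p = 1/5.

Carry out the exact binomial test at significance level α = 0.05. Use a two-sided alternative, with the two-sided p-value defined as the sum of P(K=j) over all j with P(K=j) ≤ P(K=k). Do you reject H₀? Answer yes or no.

reject H₀: yes

Exact binomial: n=18, k=11, p₀=1/5=0.2000
P(X=j) = C(n,j)·p₀^j·(1−p₀)^(n−j); p = Σ P(X=j) over j with P(X=j) ≤ P(X=11)
p-value (two-sided) = 0.00016
At α=0.05: p < α → reject H₀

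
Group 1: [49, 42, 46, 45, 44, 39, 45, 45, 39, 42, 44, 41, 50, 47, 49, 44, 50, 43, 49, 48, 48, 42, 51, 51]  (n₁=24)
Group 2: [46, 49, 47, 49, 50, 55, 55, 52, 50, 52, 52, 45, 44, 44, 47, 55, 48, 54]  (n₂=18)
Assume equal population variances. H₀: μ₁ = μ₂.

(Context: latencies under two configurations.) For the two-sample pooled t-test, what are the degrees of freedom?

degrees of freedom = 40

df = n₁ + n₂ − 2 = 24 + 18 − 2 = 40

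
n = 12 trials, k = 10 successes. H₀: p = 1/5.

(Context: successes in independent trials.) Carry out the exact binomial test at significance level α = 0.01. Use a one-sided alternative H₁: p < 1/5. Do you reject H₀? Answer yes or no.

Exact binomial: n=12, k=10, p₀=1/5=0.2000
P(X≤10) from Σ C(n,i)·p₀^i·(1−p₀)^(n−i)
p-value (one-sided, H₁ less) = 1.00000
At α=0.01: p ≥ α → fail to reject H₀

reject H₀: no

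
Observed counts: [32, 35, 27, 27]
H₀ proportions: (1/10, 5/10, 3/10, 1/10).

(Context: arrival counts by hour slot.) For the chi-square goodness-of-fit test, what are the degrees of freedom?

degrees of freedom = 3

df = k − 1 = 4 − 1 = 3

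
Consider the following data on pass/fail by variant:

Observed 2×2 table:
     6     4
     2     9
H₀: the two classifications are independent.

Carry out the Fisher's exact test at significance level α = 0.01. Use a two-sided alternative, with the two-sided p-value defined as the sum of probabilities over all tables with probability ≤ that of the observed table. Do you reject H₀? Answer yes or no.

Margins: r₁=10, r₂=11, c₁=8, c₂=13, n=21
p_obs = C(10,6)·C(11,2)/C(21,8); sum pmf over tables with pmf ≤ p_obs
p-value (two-sided) = 0.08050
At α=0.01: p ≥ α → fail to reject H₀

reject H₀: no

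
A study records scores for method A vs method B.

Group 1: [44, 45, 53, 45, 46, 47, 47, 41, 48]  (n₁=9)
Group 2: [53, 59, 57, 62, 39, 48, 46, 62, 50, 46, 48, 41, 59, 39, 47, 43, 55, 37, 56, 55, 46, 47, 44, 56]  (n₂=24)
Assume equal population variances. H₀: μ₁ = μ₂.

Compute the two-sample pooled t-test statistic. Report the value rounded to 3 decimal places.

test statistic = -1.376

x̄₁=46.222, s₁=3.270, n₁=9
x̄₂=49.792, s₂=7.460, n₂=24
s_p² = [8·3.270² + 23·7.460²]/31 = 44.0488
SE = √(s_p²·(1/9+1/24)) = 2.5942
t = (46.222−49.792)/2.5942 = -1.3760
df = 31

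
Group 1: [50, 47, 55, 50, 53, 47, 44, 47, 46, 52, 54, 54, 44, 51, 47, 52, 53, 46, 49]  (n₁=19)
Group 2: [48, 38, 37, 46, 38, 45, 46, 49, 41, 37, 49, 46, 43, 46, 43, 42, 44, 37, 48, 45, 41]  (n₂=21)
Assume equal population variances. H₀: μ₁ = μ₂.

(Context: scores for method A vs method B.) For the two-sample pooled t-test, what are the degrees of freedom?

df = n₁ + n₂ − 2 = 19 + 21 − 2 = 38

degrees of freedom = 38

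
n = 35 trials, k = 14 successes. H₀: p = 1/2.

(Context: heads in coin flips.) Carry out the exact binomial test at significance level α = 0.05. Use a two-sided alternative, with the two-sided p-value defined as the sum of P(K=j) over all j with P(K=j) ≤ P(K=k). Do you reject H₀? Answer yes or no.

reject H₀: no

Exact binomial: n=35, k=14, p₀=1/2=0.5000
P(X=j) = C(n,j)·p₀^j·(1−p₀)^(n−j); p = Σ P(X=j) over j with P(X=j) ≤ P(X=14)
p-value (two-sided) = 0.31050
At α=0.05: p ≥ α → fail to reject H₀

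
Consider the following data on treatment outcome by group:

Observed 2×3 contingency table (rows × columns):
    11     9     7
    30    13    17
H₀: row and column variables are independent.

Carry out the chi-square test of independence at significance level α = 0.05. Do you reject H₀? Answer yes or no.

Row totals [27, 60], col totals [41, 22, 24], n=87
χ² = (11−12.72)²/12.72 + (9−6.83)²/6.83 + (7−7.45)²/7.45 + (30−28.28)²/28.28 + (13−15.17)²/15.17 + (17−16.55)²/16.55 = 1.3801
df = 2
p-value (upper-tail) = 0.50154
At α=0.05: p ≥ α → fail to reject H₀

reject H₀: no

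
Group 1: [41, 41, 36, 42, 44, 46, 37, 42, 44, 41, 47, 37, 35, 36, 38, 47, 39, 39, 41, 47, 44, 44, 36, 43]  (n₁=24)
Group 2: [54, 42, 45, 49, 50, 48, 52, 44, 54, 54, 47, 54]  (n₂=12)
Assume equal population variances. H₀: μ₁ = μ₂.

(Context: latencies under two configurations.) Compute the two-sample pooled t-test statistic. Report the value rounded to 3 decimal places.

x̄₁=41.125, s₁=3.814, n₁=24
x̄₂=49.417, s₂=4.295, n₂=12
s_p² = [23·3.814² + 11·4.295²]/34 = 15.8100
SE = √(s_p²·(1/24+1/12)) = 1.4058
t = (41.125−49.417)/1.4058 = -5.8982
df = 34

test statistic = -5.898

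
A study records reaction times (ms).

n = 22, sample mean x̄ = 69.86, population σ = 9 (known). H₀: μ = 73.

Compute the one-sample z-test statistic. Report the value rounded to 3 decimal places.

SE = σ/√n = 9/√22 = 1.9188
z = (x̄−μ₀)/SE = (69.86−73)/1.9188 = -1.6364

test statistic = -1.636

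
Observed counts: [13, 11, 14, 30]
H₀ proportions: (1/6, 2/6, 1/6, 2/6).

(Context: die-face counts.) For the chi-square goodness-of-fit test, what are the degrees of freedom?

degrees of freedom = 3

df = k − 1 = 4 − 1 = 3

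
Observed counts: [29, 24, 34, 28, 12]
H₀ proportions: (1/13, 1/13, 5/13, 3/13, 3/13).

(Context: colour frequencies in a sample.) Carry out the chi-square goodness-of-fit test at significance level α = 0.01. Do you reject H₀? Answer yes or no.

n = 127; E_i = n·p_i = [9.77, 9.77, 48.85, 29.31, 29.31]
χ² = (29−9.77)²/9.77 + (24−9.77)²/9.77 + (34−48.85)²/48.85 + (28−29.31)²/29.31 + (12−29.31)²/29.31 = 73.3774
df = 4
p-value (upper-tail) = 0.00000
At α=0.01: p < α → reject H₀

reject H₀: yes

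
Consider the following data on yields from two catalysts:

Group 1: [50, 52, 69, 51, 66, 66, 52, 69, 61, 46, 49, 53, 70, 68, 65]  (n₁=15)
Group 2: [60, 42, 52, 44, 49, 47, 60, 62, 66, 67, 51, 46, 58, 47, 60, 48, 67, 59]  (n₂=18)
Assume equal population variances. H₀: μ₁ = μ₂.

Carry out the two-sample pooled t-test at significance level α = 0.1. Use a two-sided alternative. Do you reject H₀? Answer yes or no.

x̄₁=59.133, s₁=8.814, n₁=15
x̄₂=54.722, s₂=8.280, n₂=18
s_p² = [14·8.814² + 17·8.280²]/31 = 72.6885
SE = √(s_p²·(1/15+1/18)) = 2.9806
t = (59.133−54.722)/2.9806 = 1.4799
df = 31
p-value (two-sided) = 0.14898
At α=0.1: p ≥ α → fail to reject H₀

reject H₀: no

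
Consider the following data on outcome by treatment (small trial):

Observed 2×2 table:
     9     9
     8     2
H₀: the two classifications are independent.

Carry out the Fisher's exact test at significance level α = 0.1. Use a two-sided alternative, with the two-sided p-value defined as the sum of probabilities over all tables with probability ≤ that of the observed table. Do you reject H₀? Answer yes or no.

Margins: r₁=18, r₂=10, c₁=17, c₂=11, n=28
p_obs = C(18,9)·C(10,8)/C(28,17); sum pmf over tables with pmf ≤ p_obs
p-value (two-sided) = 0.22641
At α=0.1: p ≥ α → fail to reject H₀

reject H₀: no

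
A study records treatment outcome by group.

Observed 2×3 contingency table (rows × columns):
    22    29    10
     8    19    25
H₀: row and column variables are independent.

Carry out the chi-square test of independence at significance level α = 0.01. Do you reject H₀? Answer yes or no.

Row totals [61, 52], col totals [30, 48, 35], n=113
χ² = (22−16.19)²/16.19 + (29−25.91)²/25.91 + (10−18.89)²/18.89 + (8−13.81)²/13.81 + (19−22.09)²/22.09 + (25−16.11)²/16.11 = 14.4199
df = 2
p-value (upper-tail) = 0.00074
At α=0.01: p < α → reject H₀

reject H₀: yes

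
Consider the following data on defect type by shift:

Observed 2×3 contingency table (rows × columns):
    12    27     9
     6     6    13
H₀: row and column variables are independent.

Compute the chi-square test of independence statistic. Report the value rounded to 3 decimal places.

Row totals [48, 25], col totals [18, 33, 22], n=73
χ² = (12−11.84)²/11.84 + (27−21.70)²/21.70 + (9−14.47)²/14.47 + (6−6.16)²/6.16 + (6−11.30)²/11.30 + (13−7.53)²/7.53 = 9.8191
df = 2

test statistic = 9.819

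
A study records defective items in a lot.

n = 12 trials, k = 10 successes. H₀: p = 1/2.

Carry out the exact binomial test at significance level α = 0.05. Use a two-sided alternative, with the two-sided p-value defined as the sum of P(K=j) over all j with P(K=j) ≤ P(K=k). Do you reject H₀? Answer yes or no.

Exact binomial: n=12, k=10, p₀=1/2=0.5000
P(X=j) = C(n,j)·p₀^j·(1−p₀)^(n−j); p = Σ P(X=j) over j with P(X=j) ≤ P(X=10)
p-value (two-sided) = 0.03857
At α=0.05: p < α → reject H₀

reject H₀: yes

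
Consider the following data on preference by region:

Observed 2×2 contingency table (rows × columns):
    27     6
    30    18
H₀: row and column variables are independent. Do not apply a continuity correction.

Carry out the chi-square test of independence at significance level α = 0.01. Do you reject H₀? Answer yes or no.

Row totals [33, 48], col totals [57, 24], n=81
χ² = (27−23.22)²/23.22 + (6−9.78)²/9.78 + (30−33.78)²/33.78 + (18−14.22)²/14.22 = 3.5001
df = 1
p-value (upper-tail) = 0.06136
At α=0.01: p ≥ α → fail to reject H₀

reject H₀: no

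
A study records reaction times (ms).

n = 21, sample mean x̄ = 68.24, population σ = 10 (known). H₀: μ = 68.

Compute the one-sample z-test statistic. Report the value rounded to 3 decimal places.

test statistic = 0.110

SE = σ/√n = 10/√21 = 2.1822
z = (x̄−μ₀)/SE = (68.24−68)/2.1822 = 0.1100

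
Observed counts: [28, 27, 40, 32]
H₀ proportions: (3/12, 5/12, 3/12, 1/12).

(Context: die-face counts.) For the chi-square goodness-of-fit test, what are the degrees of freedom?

df = k − 1 = 4 − 1 = 3

degrees of freedom = 3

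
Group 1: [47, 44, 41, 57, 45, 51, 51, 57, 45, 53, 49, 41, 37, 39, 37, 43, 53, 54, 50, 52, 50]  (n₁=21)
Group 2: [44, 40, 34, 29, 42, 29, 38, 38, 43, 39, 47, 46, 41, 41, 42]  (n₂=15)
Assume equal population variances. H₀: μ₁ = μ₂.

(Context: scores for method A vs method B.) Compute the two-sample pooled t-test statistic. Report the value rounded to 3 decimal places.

test statistic = 3.983

x̄₁=47.429, s₁=6.185, n₁=21
x̄₂=39.533, s₂=5.370, n₂=15
s_p² = [20·6.185² + 14·5.370²]/34 = 34.3787
SE = √(s_p²·(1/21+1/15)) = 1.9822
t = (47.429−39.533)/1.9822 = 3.9831
df = 34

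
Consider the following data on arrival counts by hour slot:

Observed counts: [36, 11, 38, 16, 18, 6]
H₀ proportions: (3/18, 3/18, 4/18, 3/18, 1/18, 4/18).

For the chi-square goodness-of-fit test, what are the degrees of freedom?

df = k − 1 = 6 − 1 = 5

degrees of freedom = 5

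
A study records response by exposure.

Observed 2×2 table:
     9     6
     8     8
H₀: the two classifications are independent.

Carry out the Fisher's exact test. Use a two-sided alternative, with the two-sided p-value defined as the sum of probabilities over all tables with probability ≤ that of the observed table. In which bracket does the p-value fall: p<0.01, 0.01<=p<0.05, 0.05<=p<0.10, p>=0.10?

p-value bracket: p>=0.10

Margins: r₁=15, r₂=16, c₁=17, c₂=14, n=31
p_obs = C(15,9)·C(16,8)/C(31,17); sum pmf over tables with pmf ≤ p_obs
p-value (two-sided) = 0.72239
→ bracket: p>=0.10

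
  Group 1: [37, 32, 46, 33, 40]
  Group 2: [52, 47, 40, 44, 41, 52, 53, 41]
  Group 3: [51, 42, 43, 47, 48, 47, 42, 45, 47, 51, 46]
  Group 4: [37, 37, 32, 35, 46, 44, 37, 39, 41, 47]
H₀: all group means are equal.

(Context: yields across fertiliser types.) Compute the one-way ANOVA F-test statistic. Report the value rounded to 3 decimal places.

test statistic = 7.181

Group means [37.60, 46.25, 46.27, 39.50], grand mean 43.000
SSB = Σnᵢ(x̄ᵢ−x̄)² = 470.618; SSW = ΣΣ(x−x̄ᵢ)² = 655.382
MSB = 470.618/3 = 156.8727; MSW = 655.382/30 = 21.8461
F = MSB/MSW = 7.1808
df = (3, 30)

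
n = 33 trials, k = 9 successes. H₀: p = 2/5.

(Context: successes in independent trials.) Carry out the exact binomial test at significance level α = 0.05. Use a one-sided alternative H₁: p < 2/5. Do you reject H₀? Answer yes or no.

Exact binomial: n=33, k=9, p₀=2/5=0.4000
P(X≤9) from Σ C(n,i)·p₀^i·(1−p₀)^(n−i)
p-value (one-sided, H₁ less) = 0.09233
At α=0.05: p ≥ α → fail to reject H₀

reject H₀: no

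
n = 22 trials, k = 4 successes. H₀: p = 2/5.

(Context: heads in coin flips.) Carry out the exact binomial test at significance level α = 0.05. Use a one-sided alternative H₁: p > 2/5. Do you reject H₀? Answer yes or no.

Exact binomial: n=22, k=4, p₀=2/5=0.4000
P(X≥4) from Σ C(n,i)·p₀^i·(1−p₀)^(n−i)
p-value (one-sided, H₁ greater) = 0.99244
At α=0.05: p ≥ α → fail to reject H₀

reject H₀: no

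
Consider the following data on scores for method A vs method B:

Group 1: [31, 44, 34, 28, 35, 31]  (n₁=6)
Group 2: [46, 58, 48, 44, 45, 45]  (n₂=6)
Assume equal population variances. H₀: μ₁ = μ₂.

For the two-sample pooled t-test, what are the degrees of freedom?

degrees of freedom = 10

df = n₁ + n₂ − 2 = 6 + 6 − 2 = 10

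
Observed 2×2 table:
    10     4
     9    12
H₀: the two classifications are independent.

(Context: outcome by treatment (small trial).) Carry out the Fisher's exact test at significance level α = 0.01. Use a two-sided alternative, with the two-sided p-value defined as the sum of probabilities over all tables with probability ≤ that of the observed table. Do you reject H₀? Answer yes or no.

reject H₀: no

Margins: r₁=14, r₂=21, c₁=19, c₂=16, n=35
p_obs = C(14,10)·C(21,9)/C(35,19); sum pmf over tables with pmf ≤ p_obs
p-value (two-sided) = 0.16619
At α=0.01: p ≥ α → fail to reject H₀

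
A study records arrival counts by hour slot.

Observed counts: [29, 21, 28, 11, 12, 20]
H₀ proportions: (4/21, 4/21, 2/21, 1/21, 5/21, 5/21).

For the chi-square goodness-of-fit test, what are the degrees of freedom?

degrees of freedom = 5

df = k − 1 = 6 − 1 = 5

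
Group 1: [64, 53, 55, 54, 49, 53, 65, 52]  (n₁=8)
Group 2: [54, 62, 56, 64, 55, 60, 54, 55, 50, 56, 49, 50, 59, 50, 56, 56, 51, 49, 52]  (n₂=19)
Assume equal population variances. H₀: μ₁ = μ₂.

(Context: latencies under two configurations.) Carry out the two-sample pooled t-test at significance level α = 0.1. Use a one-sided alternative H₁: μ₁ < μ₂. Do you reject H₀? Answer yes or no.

reject H₀: no

x̄₁=55.625, s₁=5.755, n₁=8
x̄₂=54.632, s₂=4.387, n₂=19
s_p² = [7·5.755² + 18·4.387²]/25 = 23.1318
SE = √(s_p²·(1/8+1/19)) = 2.0271
t = (55.625−54.632)/2.0271 = 0.4901
df = 25
p-value (one-sided, H₁ less) = 0.68583
At α=0.1: p ≥ α → fail to reject H₀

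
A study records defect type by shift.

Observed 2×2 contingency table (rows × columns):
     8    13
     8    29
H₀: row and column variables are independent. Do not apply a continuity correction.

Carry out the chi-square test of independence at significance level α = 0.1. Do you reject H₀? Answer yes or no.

reject H₀: no

Row totals [21, 37], col totals [16, 42], n=58
χ² = (8−5.79)²/5.79 + (13−15.21)²/15.21 + (8−10.21)²/10.21 + (29−26.79)²/26.79 = 1.8199
df = 1
p-value (upper-tail) = 0.17732
At α=0.1: p ≥ α → fail to reject H₀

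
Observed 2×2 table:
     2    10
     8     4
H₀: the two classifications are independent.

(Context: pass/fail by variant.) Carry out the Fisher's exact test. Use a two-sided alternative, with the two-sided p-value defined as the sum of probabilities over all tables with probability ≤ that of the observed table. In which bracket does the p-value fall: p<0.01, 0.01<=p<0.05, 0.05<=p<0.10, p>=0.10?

Margins: r₁=12, r₂=12, c₁=10, c₂=14, n=24
p_obs = C(12,2)·C(12,8)/C(24,10); sum pmf over tables with pmf ≤ p_obs
p-value (two-sided) = 0.03607
→ bracket: 0.01<=p<0.05

p-value bracket: 0.01<=p<0.05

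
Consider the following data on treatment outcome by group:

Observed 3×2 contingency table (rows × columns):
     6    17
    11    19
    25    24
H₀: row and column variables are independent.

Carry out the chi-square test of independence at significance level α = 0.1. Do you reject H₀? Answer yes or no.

reject H₀: no

Row totals [23, 30, 49], col totals [42, 60], n=102
χ² = (6−9.47)²/9.47 + (17−13.53)²/13.53 + (11−12.35)²/12.35 + (19−17.65)²/17.65 + (25−20.18)²/20.18 + (24−28.82)²/28.82 = 4.3744
df = 2
p-value (upper-tail) = 0.11223
At α=0.1: p ≥ α → fail to reject H₀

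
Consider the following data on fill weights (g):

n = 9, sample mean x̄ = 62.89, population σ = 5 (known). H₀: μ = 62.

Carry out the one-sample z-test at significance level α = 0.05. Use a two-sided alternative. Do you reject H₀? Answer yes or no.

reject H₀: no

SE = σ/√n = 5/√9 = 1.6667
z = (x̄−μ₀)/SE = (62.89−62)/1.6667 = 0.5340
p-value (two-sided) = 0.59334
At α=0.05: p ≥ α → fail to reject H₀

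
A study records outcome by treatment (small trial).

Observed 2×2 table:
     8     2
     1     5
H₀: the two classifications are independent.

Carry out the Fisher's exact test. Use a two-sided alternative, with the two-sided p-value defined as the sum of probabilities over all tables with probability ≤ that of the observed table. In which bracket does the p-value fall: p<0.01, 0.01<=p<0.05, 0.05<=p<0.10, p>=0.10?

p-value bracket: 0.01<=p<0.05

Margins: r₁=10, r₂=6, c₁=9, c₂=7, n=16
p_obs = C(10,8)·C(6,1)/C(16,9); sum pmf over tables with pmf ≤ p_obs
p-value (two-sided) = 0.03497
→ bracket: 0.01<=p<0.05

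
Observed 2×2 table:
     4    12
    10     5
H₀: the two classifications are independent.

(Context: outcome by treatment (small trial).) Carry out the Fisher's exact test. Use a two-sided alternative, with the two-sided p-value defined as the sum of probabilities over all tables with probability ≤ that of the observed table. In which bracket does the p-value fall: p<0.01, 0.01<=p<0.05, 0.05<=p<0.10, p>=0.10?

p-value bracket: 0.01<=p<0.05

Margins: r₁=16, r₂=15, c₁=14, c₂=17, n=31
p_obs = C(16,4)·C(15,10)/C(31,14); sum pmf over tables with pmf ≤ p_obs
p-value (two-sided) = 0.03195
→ bracket: 0.01<=p<0.05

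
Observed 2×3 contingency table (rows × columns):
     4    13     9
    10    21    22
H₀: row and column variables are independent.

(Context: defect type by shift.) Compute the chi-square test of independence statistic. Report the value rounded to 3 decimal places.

Row totals [26, 53], col totals [14, 34, 31], n=79
χ² = (4−4.61)²/4.61 + (13−11.19)²/11.19 + (9−10.20)²/10.20 + (10−9.39)²/9.39 + (21−22.81)²/22.81 + (22−20.80)²/20.80 = 0.7672
df = 2

test statistic = 0.767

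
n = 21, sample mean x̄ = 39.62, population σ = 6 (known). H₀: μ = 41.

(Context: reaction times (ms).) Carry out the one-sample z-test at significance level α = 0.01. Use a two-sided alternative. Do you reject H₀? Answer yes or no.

SE = σ/√n = 6/√21 = 1.3093
z = (x̄−μ₀)/SE = (39.62−41)/1.3093 = -1.0540
p-value (two-sided) = 0.29189
At α=0.01: p ≥ α → fail to reject H₀

reject H₀: no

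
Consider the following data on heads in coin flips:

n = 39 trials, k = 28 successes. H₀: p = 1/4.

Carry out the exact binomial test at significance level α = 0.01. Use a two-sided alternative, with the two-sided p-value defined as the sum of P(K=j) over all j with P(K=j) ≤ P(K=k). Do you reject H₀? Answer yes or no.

Exact binomial: n=39, k=28, p₀=1/4=0.2500
P(X=j) = C(n,j)·p₀^j·(1−p₀)^(n−j); p = Σ P(X=j) over j with P(X=j) ≤ P(X=28)
p-value (two-sided) = 0.00000
At α=0.01: p < α → reject H₀

reject H₀: yes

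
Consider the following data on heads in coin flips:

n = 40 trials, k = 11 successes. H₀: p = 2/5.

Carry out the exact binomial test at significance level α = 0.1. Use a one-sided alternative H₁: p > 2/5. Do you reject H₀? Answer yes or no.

reject H₀: no

Exact binomial: n=40, k=11, p₀=2/5=0.4000
P(X≥11) from Σ C(n,i)·p₀^i·(1−p₀)^(n−i)
p-value (one-sided, H₁ greater) = 0.96478
At α=0.1: p ≥ α → fail to reject H₀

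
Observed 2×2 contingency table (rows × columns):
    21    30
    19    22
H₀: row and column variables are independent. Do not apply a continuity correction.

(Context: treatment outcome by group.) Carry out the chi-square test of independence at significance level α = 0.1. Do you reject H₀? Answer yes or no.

Row totals [51, 41], col totals [40, 52], n=92
χ² = (21−22.17)²/22.17 + (30−28.83)²/28.83 + (19−17.83)²/17.83 + (22−23.17)²/23.17 = 0.2467
df = 1
p-value (upper-tail) = 0.61939
At α=0.1: p ≥ α → fail to reject H₀

reject H₀: no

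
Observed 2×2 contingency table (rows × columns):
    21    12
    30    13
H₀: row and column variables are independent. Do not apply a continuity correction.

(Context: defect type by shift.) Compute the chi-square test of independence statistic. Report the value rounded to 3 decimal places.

Row totals [33, 43], col totals [51, 25], n=76
χ² = (21−22.14)²/22.14 + (12−10.86)²/10.86 + (30−28.86)²/28.86 + (13−14.14)²/14.14 = 0.3180
df = 1

test statistic = 0.318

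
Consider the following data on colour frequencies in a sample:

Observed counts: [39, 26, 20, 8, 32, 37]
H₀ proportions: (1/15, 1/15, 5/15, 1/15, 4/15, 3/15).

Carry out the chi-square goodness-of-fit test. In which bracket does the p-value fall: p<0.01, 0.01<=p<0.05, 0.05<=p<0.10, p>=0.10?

p-value bracket: p<0.01

n = 162; E_i = n·p_i = [10.80, 10.80, 54.00, 10.80, 43.20, 32.40]
χ² = (39−10.80)²/10.80 + (26−10.80)²/10.80 + (20−54.00)²/54.00 + (8−10.80)²/10.80 + (32−43.20)²/43.20 + (37−32.40)²/32.40 = 120.7160
df = 5
p-value (upper-tail) = 0.00000
→ bracket: p<0.01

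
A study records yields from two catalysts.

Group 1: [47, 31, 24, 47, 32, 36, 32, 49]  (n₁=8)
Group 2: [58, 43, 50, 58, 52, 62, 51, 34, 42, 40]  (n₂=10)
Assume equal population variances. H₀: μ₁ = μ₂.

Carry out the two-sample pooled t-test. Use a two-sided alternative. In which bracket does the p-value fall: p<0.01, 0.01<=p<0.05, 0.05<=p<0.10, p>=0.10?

x̄₁=37.250, s₁=9.254, n₁=8
x̄₂=49.000, s₂=9.043, n₂=10
s_p² = [7·9.254² + 9·9.043²]/16 = 83.4688
SE = √(s_p²·(1/8+1/10)) = 4.3336
t = (37.250−49.000)/4.3336 = -2.7113
df = 16
p-value (two-sided) = 0.01541
→ bracket: 0.01<=p<0.05

p-value bracket: 0.01<=p<0.05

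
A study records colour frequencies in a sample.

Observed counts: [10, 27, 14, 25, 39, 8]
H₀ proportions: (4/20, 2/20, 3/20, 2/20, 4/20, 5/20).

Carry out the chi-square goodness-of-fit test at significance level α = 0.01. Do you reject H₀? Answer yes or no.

reject H₀: yes

n = 123; E_i = n·p_i = [24.60, 12.30, 18.45, 12.30, 24.60, 30.75]
χ² = (10−24.60)²/24.60 + (27−12.30)²/12.30 + (14−18.45)²/18.45 + (25−12.30)²/12.30 + (39−24.60)²/24.60 + (8−30.75)²/30.75 = 65.6802
df = 5
p-value (upper-tail) = 0.00000
At α=0.01: p < α → reject H₀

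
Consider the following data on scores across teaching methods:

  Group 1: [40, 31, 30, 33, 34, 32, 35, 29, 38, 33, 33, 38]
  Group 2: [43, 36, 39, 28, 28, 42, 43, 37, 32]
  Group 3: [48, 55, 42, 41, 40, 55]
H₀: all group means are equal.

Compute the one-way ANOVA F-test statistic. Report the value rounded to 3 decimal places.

Group means [33.83, 36.44, 46.83], grand mean 37.593
SSB = Σnᵢ(x̄ᵢ−x̄)² = 693.796; SSW = ΣΣ(x−x̄ᵢ)² = 650.722
MSB = 693.796/2 = 346.8981; MSW = 650.722/24 = 27.1134
F = MSB/MSW = 12.7943
df = (2, 24)

test statistic = 12.794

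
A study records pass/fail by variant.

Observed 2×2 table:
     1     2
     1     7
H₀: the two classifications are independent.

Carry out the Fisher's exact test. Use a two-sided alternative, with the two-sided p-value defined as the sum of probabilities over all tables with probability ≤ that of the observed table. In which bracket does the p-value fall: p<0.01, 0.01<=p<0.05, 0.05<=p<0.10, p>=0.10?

p-value bracket: p>=0.10

Margins: r₁=3, r₂=8, c₁=2, c₂=9, n=11
p_obs = C(3,1)·C(8,1)/C(11,2); sum pmf over tables with pmf ≤ p_obs
p-value (two-sided) = 0.49091
→ bracket: p>=0.10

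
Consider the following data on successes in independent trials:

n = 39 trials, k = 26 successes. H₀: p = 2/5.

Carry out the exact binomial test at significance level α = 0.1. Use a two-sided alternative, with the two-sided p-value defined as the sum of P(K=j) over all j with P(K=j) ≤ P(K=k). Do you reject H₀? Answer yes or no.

Exact binomial: n=39, k=26, p₀=2/5=0.4000
P(X=j) = C(n,j)·p₀^j·(1−p₀)^(n−j); p = Σ P(X=j) over j with P(X=j) ≤ P(X=26)
p-value (two-sided) = 0.00090
At α=0.1: p < α → reject H₀

reject H₀: yes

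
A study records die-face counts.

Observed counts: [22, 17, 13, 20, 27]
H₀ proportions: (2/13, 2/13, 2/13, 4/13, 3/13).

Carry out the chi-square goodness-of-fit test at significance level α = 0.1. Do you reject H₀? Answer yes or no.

n = 99; E_i = n·p_i = [15.23, 15.23, 15.23, 30.46, 22.85]
χ² = (22−15.23)²/15.23 + (17−15.23)²/15.23 + (13−15.23)²/15.23 + (20−30.46)²/30.46 + (27−22.85)²/22.85 = 7.8889
df = 4
p-value (upper-tail) = 0.09573
At α=0.1: p < α → reject H₀

reject H₀: yes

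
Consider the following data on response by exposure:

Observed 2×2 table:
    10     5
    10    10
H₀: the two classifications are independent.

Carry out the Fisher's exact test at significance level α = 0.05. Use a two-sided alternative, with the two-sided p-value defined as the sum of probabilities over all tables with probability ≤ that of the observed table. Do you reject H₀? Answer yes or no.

reject H₀: no

Margins: r₁=15, r₂=20, c₁=20, c₂=15, n=35
p_obs = C(15,10)·C(20,10)/C(35,20); sum pmf over tables with pmf ≤ p_obs
p-value (two-sided) = 0.49160
At α=0.05: p ≥ α → fail to reject H₀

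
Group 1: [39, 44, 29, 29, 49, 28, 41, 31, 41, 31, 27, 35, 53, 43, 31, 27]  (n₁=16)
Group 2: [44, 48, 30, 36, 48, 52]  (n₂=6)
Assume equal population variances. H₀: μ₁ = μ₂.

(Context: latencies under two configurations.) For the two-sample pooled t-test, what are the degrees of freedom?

df = n₁ + n₂ − 2 = 16 + 6 − 2 = 20

degrees of freedom = 20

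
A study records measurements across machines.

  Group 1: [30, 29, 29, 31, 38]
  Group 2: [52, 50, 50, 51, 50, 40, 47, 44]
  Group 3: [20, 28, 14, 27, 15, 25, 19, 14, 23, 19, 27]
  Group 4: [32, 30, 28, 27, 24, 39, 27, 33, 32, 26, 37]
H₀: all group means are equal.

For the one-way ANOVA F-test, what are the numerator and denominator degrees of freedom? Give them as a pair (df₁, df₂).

k = 4 groups, N = 35 total
df = (k−1, N−k) = (4−1, 35−4) = (3, 31)

degrees of freedom = [3, 31]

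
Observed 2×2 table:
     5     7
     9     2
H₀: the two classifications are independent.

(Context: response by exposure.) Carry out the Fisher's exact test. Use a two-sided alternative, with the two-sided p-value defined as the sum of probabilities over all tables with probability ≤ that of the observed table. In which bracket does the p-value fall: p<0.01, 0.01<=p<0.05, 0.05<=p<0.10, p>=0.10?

Margins: r₁=12, r₂=11, c₁=14, c₂=9, n=23
p_obs = C(12,5)·C(11,9)/C(23,14); sum pmf over tables with pmf ≤ p_obs
p-value (two-sided) = 0.08938
→ bracket: 0.05<=p<0.10

p-value bracket: 0.05<=p<0.10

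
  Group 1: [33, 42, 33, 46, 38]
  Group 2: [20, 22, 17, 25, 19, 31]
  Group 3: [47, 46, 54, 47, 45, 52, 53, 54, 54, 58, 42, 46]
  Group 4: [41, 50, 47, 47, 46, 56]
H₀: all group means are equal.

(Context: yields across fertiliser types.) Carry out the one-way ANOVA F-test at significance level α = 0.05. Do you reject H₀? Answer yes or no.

Group means [38.40, 22.33, 49.83, 47.83], grand mean 41.759
SSB = Σnᵢ(x̄ᵢ−x̄)² = 3324.277; SSW = ΣΣ(x−x̄ᵢ)² = 643.033
MSB = 3324.277/3 = 1108.0923; MSW = 643.033/25 = 25.7213
F = MSB/MSW = 43.0807
df = (3, 25)
p-value (upper-tail) = 0.00000
At α=0.05: p < α → reject H₀

reject H₀: yes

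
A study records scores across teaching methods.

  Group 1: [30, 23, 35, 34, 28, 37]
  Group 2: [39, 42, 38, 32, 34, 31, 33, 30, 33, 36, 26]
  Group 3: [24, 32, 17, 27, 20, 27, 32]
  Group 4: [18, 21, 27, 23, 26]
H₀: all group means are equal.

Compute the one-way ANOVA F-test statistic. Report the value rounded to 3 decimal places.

Group means [31.17, 34.00, 25.57, 23.00], grand mean 29.483
SSB = Σnᵢ(x̄ᵢ−x̄)² = 558.694; SSW = ΣΣ(x−x̄ᵢ)² = 586.548
MSB = 558.694/3 = 186.2313; MSW = 586.548/25 = 23.4619
F = MSB/MSW = 7.9376
df = (3, 25)

test statistic = 7.938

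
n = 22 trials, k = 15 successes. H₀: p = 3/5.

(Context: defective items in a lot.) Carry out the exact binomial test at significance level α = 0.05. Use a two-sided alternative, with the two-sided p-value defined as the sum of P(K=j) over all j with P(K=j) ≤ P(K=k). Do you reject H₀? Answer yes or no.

Exact binomial: n=22, k=15, p₀=3/5=0.6000
P(X=j) = C(n,j)·p₀^j·(1−p₀)^(n−j); p = Σ P(X=j) over j with P(X=j) ≤ P(X=15)
p-value (two-sided) = 0.51787
At α=0.05: p ≥ α → fail to reject H₀

reject H₀: no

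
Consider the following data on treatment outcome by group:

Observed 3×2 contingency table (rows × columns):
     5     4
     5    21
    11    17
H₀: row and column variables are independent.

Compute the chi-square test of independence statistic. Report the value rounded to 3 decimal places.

Row totals [9, 26, 28], col totals [21, 42], n=63
χ² = (5−3.00)²/3.00 + (4−6.00)²/6.00 + (5−8.67)²/8.67 + (21−17.33)²/17.33 + (11−9.33)²/9.33 + (17−18.67)²/18.67 = 4.7734
df = 2

test statistic = 4.773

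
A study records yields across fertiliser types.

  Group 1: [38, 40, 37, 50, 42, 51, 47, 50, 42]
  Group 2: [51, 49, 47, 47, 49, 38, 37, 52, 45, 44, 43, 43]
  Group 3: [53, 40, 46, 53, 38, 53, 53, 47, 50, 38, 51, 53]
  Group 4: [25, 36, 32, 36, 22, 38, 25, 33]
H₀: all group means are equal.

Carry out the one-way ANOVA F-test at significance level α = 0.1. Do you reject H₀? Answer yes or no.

reject H₀: yes

Group means [44.11, 45.42, 47.92, 30.88], grand mean 43.024
SSB = Σnᵢ(x̄ᵢ−x̄)² = 1547.378; SSW = ΣΣ(x−x̄ᵢ)² = 1147.597
MSB = 1547.378/3 = 515.7928; MSW = 1147.597/37 = 31.0161
F = MSB/MSW = 16.6298
df = (3, 37)
p-value (upper-tail) = 0.00000
At α=0.1: p < α → reject H₀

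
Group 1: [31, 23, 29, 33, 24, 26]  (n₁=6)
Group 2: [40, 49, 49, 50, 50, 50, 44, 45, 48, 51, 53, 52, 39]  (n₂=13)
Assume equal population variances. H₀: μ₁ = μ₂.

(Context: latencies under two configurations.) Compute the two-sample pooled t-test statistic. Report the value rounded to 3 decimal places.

test statistic = -9.470

x̄₁=27.667, s₁=3.983, n₁=6
x̄₂=47.692, s₂=4.404, n₂=13
s_p² = [5·3.983² + 12·4.404²]/17 = 18.3590
SE = √(s_p²·(1/6+1/13)) = 2.1147
t = (27.667−47.692)/2.1147 = -9.4696
df = 17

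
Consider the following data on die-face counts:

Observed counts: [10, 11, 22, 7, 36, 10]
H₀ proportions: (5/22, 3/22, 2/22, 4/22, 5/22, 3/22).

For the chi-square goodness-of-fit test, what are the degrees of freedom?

degrees of freedom = 5

df = k − 1 = 6 − 1 = 5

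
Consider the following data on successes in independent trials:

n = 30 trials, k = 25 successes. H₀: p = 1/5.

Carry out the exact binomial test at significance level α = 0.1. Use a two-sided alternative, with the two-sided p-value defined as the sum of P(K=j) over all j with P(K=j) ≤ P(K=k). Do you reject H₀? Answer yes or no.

Exact binomial: n=30, k=25, p₀=1/5=0.2000
P(X=j) = C(n,j)·p₀^j·(1−p₀)^(n−j); p = Σ P(X=j) over j with P(X=j) ≤ P(X=25)
p-value (two-sided) = 0.00000
At α=0.1: p < α → reject H₀

reject H₀: yes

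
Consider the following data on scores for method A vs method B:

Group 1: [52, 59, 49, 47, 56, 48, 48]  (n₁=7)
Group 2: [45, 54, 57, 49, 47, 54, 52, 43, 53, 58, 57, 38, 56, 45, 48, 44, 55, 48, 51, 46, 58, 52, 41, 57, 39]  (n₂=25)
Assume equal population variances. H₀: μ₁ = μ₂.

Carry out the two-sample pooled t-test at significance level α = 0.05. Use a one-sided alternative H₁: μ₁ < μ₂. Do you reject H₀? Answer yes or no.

x̄₁=51.286, s₁=4.608, n₁=7
x̄₂=49.880, s₂=6.126, n₂=25
s_p² = [6·4.608² + 24·6.126²]/30 = 34.2690
SE = √(s_p²·(1/7+1/25)) = 2.5033
t = (51.286−49.880)/2.5033 = 0.5616
df = 30
p-value (one-sided, H₁ less) = 0.71070
At α=0.05: p ≥ α → fail to reject H₀

reject H₀: no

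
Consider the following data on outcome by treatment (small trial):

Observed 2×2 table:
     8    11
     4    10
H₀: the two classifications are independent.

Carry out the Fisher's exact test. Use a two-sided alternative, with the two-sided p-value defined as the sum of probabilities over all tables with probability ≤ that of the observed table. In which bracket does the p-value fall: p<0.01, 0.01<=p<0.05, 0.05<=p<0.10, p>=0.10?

Margins: r₁=19, r₂=14, c₁=12, c₂=21, n=33
p_obs = C(19,8)·C(14,4)/C(33,12); sum pmf over tables with pmf ≤ p_obs
p-value (two-sided) = 0.48606
→ bracket: p>=0.10

p-value bracket: p>=0.10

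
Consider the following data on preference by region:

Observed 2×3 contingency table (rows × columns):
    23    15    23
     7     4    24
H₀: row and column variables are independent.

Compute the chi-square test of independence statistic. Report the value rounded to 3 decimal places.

Row totals [61, 35], col totals [30, 19, 47], n=96
χ² = (23−19.06)²/19.06 + (15−12.07)²/12.07 + (23−29.86)²/29.86 + (7−10.94)²/10.94 + (4−6.93)²/6.93 + (24−17.14)²/17.14 = 8.5052
df = 2

test statistic = 8.505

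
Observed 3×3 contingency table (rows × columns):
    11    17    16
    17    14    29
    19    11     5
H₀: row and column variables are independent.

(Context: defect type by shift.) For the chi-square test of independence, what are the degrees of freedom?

degrees of freedom = 4

df = (r−1)(c−1) = (3−1)·(3−1) = 4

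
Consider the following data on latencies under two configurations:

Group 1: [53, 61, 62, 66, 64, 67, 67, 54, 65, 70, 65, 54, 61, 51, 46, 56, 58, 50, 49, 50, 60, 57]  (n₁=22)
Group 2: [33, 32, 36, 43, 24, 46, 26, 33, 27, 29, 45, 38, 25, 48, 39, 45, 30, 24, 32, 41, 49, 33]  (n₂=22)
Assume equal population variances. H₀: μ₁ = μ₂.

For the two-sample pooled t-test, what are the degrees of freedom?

degrees of freedom = 42

df = n₁ + n₂ − 2 = 22 + 22 − 2 = 42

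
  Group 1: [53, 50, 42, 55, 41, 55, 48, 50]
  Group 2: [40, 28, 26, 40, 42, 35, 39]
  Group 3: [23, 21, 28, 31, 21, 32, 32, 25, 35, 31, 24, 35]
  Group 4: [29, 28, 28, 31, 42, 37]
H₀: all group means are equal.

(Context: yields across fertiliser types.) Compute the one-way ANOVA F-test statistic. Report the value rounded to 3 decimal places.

test statistic = 23.591

Group means [49.25, 35.71, 28.17, 32.50], grand mean 35.667
SSB = Σnᵢ(x̄ᵢ−x̄)² = 2211.238; SSW = ΣΣ(x−x̄ᵢ)² = 906.095
MSB = 2211.238/3 = 737.0794; MSW = 906.095/29 = 31.2447
F = MSB/MSW = 23.5906
df = (3, 29)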